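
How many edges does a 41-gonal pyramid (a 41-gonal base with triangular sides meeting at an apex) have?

A pyramid on an n-gon base has one n-gon and n triangles: V = 41 + 1 = 42, E = 2·41 = 82, F = 41 + 1 = 42.

82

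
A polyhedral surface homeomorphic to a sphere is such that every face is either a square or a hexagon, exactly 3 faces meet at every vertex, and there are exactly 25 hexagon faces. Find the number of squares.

Let x be the number of squares; then F = 25 + x.
Edge–face incidences: 2E = 6·25 + 4·x = 150 + 4x.
Every vertex has degree 3, so 3V = 2E.
Euler: V − E + F = 2 ⇒ (2E)/3 − E + (25 + x) = 2.
Multiply by 6: 2·(2E) − 3·(2E) + 6·(25 + x) = 12, i.e. 150 + 6x − (150 + 4x) = 12.
Collecting terms: 2x = 12, so x = 6.
Then 2E = 150 + 4·6 = 174, so E = 87, V = 2E/3 = 58, F = 25 + 6 = 31.

6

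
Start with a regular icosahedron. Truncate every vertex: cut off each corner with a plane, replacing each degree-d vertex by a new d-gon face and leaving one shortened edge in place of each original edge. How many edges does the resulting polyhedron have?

90

The base solid has V = 12, E = 30, F = 20.
Truncation replaces each original edge-end by a new vertex, so V′ = 2E = 60.
Each original edge survives, and each old vertex of degree d contributes d new edges; summing degrees gives Σd = 2E, so E′ = E + 2E = 3E = 90.
Each original face survives and each original vertex becomes one new face: F′ = F + V = 32.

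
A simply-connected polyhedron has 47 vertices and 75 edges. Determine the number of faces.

Here V − E + F = 2.
F = 2 − V + E = 2 − 47 + 75 = 30.

30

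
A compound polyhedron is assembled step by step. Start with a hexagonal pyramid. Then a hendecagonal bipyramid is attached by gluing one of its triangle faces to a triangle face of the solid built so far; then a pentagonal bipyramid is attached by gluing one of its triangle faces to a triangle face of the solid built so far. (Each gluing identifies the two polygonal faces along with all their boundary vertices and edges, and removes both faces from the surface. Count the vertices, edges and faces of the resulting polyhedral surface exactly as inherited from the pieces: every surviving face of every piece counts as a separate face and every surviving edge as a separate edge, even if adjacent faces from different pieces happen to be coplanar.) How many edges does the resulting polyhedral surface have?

A hexagonal pyramid: V=7, E=12, F=7.
Attach a hendecagonal bipyramid (V=13, E=33, F=22) along a 3-gon: merge 3 vertices and 3 edges, delete both glued faces → V=17, E=42, F=27.
Attach a pentagonal bipyramid (V=7, E=15, F=10) along a 3-gon: merge 3 vertices and 3 edges, delete both glued faces → V=21, E=54, F=35.
Check: V − E + F = 21 − 54 + 35 = 2.

54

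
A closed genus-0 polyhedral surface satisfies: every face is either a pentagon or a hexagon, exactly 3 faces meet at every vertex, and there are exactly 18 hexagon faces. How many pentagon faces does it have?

Let x be the number of pentagons; then F = 18 + x.
Edge–face incidences: 2E = 6·18 + 5·x = 108 + 5x.
Every vertex has degree 3, so 3V = 2E.
Euler: V − E + F = 2 ⇒ (2E)/3 − E + (18 + x) = 2.
Multiply by 6: 2·(2E) − 3·(2E) + 6·(18 + x) = 12, i.e. 108 + 6x − (108 + 5x) = 12.
Collecting terms: x = 12.
Then 2E = 108 + 5·12 = 168, so E = 84, V = 2E/3 = 56, F = 18 + 12 = 30.

12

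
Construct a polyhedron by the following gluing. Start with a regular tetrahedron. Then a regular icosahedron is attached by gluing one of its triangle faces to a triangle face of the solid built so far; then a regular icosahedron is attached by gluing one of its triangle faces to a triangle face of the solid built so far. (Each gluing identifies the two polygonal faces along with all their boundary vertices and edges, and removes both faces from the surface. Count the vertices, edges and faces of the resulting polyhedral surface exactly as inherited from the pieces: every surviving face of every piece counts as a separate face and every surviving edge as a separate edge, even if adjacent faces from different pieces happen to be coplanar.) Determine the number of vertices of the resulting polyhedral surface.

A regular tetrahedron: V=4, E=6, F=4.
Attach a regular icosahedron (V=12, E=30, F=20) along a 3-gon: merge 3 vertices and 3 edges, delete both glued faces → V=13, E=33, F=22.
Attach a regular icosahedron (V=12, E=30, F=20) along a 3-gon: merge 3 vertices and 3 edges, delete both glued faces → V=22, E=60, F=40.
Check: V − E + F = 22 − 60 + 40 = 2.

22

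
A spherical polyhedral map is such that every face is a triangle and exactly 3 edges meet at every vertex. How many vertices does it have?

Each face has 3 edges and each edge borders two faces, so 2E = 3F.
Each vertex has degree 3, so 3V = 2E and hence V = 3F/3.
Euler: V − E + F = 2 ⇒ (3F/3) − (3F/2) + F = 2.
Multiply by 6: (6 − 9 + 6)F = 12, i.e. 3F = 12.
So F = 4, E = 3·4/2 = 6, V = 3·4/3 = 4.

4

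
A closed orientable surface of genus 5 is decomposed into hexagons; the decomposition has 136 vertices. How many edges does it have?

χ = 2 − 2·5 = -8, and every face is a hexagon so 6F = 2E.
V − E + F = -8 with E = 6F/2 gives 136 − (6/2 − 1)·F = -8, so F = 72 and E = 216.

216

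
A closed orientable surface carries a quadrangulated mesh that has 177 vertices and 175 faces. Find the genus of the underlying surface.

Every face is a square, so 2E = 4·175 = 700, giving E = 350.
χ = V − E + F = 177 − 350 + 175 = 2.
For a closed orientable surface χ = 2 − 2g, so g = (2 − (2))/2 = 0.

0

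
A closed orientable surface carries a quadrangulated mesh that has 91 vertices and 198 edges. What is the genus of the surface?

Every face is a square and each edge borders two faces, so 4F = 2·198, giving F = 99.
χ = V − E + F = 91 − 198 + 99 = -8.
For a closed orientable surface χ = 2 − 2g, so g = (2 − (-8))/2 = 5.

5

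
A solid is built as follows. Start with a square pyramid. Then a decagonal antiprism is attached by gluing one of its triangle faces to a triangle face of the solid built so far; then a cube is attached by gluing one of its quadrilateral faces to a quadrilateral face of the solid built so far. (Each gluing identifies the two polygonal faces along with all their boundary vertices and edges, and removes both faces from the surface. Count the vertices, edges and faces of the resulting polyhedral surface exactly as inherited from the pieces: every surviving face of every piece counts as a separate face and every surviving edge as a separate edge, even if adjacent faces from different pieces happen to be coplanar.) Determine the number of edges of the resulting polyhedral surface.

53

A square pyramid: V=5, E=8, F=5.
Attach a decagonal antiprism (V=20, E=40, F=22) along a 3-gon: merge 3 vertices and 3 edges, delete both glued faces → V=22, E=45, F=25.
Attach a cube (V=8, E=12, F=6) along a 4-gon: merge 4 vertices and 4 edges, delete both glued faces → V=26, E=53, F=29.
Check: V − E + F = 26 − 53 + 29 = 2.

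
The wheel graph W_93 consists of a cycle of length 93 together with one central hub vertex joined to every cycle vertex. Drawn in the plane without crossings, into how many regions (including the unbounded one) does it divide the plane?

94

W_93 has V = 93 + 1 = 94 vertices and E = 2·93 = 186 edges.
By Euler's formula F = 2 − V + E = 2 − 94 + 186 = 94.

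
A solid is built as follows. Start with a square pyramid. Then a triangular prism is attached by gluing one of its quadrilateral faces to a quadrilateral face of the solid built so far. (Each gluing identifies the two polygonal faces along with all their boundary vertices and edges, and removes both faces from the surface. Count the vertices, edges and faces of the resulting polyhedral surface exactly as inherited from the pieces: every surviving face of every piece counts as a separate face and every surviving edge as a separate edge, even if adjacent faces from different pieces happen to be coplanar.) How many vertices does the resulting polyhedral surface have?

7

A square pyramid: V=5, E=8, F=5.
Attach a triangular prism (V=6, E=9, F=5) along a 4-gon: merge 4 vertices and 4 edges, delete both glued faces → V=7, E=13, F=8.
Check: V − E + F = 7 − 13 + 8 = 2.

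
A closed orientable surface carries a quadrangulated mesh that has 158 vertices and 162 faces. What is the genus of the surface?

Every face is a square, so 2E = 4·162 = 648, giving E = 324.
χ = V − E + F = 158 − 324 + 162 = -4.
For a closed orientable surface χ = 2 − 2g, so g = (2 − (-4))/2 = 3.

3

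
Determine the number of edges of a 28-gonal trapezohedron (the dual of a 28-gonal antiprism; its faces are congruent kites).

The n-trapezohedron (dual of the n-antiprism) has V = 2·28 + 2 = 58, E = 4·28 = 112, F = 2·28 = 56.

112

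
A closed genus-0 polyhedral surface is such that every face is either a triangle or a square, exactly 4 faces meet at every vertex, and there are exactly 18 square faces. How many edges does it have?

Let x be the number of triangles; then F = 18 + x.
Edge–face incidences: 2E = 4·18 + 3·x = 72 + 3x.
Every vertex has degree 4, so 4V = 2E.
Euler: V − E + F = 2 ⇒ (2E)/4 − E + (18 + x) = 2.
Multiply by 8: 2·(2E) − 4·(2E) + 8·(18 + x) = 16, i.e. 144 + 8x − 2·(72 + 3x) = 16.
Collecting terms: 2x = 16, so x = 8.
Then 2E = 72 + 3·8 = 96, so E = 48, V = 2E/4 = 24, F = 18 + 8 = 26.

48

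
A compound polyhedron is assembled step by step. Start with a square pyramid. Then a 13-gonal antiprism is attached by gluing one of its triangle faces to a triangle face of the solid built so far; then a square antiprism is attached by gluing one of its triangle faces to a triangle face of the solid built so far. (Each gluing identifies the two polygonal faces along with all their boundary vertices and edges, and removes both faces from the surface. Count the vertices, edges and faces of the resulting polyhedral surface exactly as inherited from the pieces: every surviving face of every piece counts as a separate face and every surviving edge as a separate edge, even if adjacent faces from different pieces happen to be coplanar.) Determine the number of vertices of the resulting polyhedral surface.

33

A square pyramid: V=5, E=8, F=5.
Attach a 13-gonal antiprism (V=26, E=52, F=28) along a 3-gon: merge 3 vertices and 3 edges, delete both glued faces → V=28, E=57, F=31.
Attach a square antiprism (V=8, E=16, F=10) along a 3-gon: merge 3 vertices and 3 edges, delete both glued faces → V=33, E=70, F=39.
Check: V − E + F = 33 − 70 + 39 = 2.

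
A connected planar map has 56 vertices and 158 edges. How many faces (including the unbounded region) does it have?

104

Euler's formula for a connected plane graph: V − E + F = 2, so F = 2 − 56 + 158 = 104.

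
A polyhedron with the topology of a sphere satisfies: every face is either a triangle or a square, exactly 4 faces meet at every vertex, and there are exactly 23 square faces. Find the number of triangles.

8

Let x be the number of triangles; then F = 23 + x.
Edge–face incidences: 2E = 4·23 + 3·x = 92 + 3x.
Every vertex has degree 4, so 4V = 2E.
Euler: V − E + F = 2 ⇒ (2E)/4 − E + (23 + x) = 2.
Multiply by 8: 2·(2E) − 4·(2E) + 8·(23 + x) = 16, i.e. 184 + 8x − 2·(92 + 3x) = 16.
Collecting terms: 2x = 16, so x = 8.
Then 2E = 92 + 3·8 = 116, so E = 58, V = 2E/4 = 29, F = 23 + 8 = 31.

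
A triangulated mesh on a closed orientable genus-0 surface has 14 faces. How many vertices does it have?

χ = 2 − 2·0 = 2, and every face is a triangle so 3F = 2E.
E = 3·14/2 = 21. Then V = 2 + E − F = 2 + 21 − 14 = 9.

9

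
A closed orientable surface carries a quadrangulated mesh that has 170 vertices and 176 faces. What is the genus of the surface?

4

Every face is a square, so 2E = 4·176 = 704, giving E = 352.
χ = V − E + F = 170 − 352 + 176 = -6.
For a closed orientable surface χ = 2 − 2g, so g = (2 − (-6))/2 = 4.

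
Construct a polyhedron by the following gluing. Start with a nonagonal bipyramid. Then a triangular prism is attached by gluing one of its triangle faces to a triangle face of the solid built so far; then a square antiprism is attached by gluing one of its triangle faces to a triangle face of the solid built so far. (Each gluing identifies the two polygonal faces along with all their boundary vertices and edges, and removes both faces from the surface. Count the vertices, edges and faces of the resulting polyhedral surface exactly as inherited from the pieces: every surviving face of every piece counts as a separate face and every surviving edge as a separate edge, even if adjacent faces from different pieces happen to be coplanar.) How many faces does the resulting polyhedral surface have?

A nonagonal bipyramid: V=11, E=27, F=18.
Attach a triangular prism (V=6, E=9, F=5) along a 3-gon: merge 3 vertices and 3 edges, delete both glued faces → V=14, E=33, F=21.
Attach a square antiprism (V=8, E=16, F=10) along a 3-gon: merge 3 vertices and 3 edges, delete both glued faces → V=19, E=46, F=29.
Check: V − E + F = 19 − 46 + 29 = 2.

29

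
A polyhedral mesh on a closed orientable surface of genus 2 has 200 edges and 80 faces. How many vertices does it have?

118

For a closed orientable surface of genus 2, χ = 2 − 2·2 = -2.
V = -2 + E − F = -2 + 200 − 80 = 118.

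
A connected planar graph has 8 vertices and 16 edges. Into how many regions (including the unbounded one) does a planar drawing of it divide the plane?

10

Euler's formula for a connected plane graph: V − E + F = 2, so F = 2 − 8 + 16 = 10.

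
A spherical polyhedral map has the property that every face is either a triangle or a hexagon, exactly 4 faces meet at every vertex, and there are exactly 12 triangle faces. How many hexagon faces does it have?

Let x be the number of hexagons; then F = 12 + x.
Edge–face incidences: 2E = 3·12 + 6·x = 36 + 6x.
Every vertex has degree 4, so 4V = 2E.
Euler: V − E + F = 2 ⇒ (2E)/4 − E + (12 + x) = 2.
Multiply by 8: 2·(2E) − 4·(2E) + 8·(12 + x) = 16, i.e. 96 + 8x − 2·(36 + 6x) = 16.
Collecting terms: −4x + 24 = 16, so −4x = −8, so x = 2.
Then 2E = 36 + 6·2 = 48, so E = 24, V = 2E/4 = 12, F = 12 + 2 = 14.

2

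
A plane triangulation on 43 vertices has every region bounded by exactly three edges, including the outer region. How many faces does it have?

In a plane triangulation 3F = 2E and V − E + F = 2, so F = 2V − 4 = 2·43 − 4 = 82.

82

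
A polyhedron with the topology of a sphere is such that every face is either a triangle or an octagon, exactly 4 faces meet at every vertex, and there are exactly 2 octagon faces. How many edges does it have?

32

Let x be the number of triangles; then F = 2 + x.
Edge–face incidences: 2E = 8·2 + 3·x = 16 + 3x.
Every vertex has degree 4, so 4V = 2E.
Euler: V − E + F = 2 ⇒ (2E)/4 − E + (2 + x) = 2.
Multiply by 8: 2·(2E) − 4·(2E) + 8·(2 + x) = 16, i.e. 16 + 8x − 2·(16 + 3x) = 16.
Collecting terms: 2x − 16 = 16, so 2x = 32, so x = 16.
Then 2E = 16 + 3·16 = 64, so E = 32, V = 2E/4 = 16, F = 2 + 16 = 18.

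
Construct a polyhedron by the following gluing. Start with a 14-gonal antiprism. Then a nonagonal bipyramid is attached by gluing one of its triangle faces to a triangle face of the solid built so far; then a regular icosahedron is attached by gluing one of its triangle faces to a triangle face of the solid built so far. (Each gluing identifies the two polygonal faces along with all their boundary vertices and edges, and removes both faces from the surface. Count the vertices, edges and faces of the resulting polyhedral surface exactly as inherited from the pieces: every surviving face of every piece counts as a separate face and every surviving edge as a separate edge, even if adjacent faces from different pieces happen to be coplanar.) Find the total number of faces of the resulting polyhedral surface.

64

A 14-gonal antiprism: V=28, E=56, F=30.
Attach a nonagonal bipyramid (V=11, E=27, F=18) along a 3-gon: merge 3 vertices and 3 edges, delete both glued faces → V=36, E=80, F=46.
Attach a regular icosahedron (V=12, E=30, F=20) along a 3-gon: merge 3 vertices and 3 edges, delete both glued faces → V=45, E=107, F=64.
Check: V − E + F = 45 − 107 + 64 = 2.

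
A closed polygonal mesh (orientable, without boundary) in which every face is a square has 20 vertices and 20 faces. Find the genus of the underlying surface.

Every face is a square, so 2E = 4·20 = 80, giving E = 40.
χ = V − E + F = 20 − 40 + 20 = 0.
For a closed orientable surface χ = 2 − 2g, so g = (2 − (0))/2 = 1.

1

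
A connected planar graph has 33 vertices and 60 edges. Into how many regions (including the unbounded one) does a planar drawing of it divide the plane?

Euler's formula for a connected plane graph: V − E + F = 2, so F = 2 − 33 + 60 = 29.

29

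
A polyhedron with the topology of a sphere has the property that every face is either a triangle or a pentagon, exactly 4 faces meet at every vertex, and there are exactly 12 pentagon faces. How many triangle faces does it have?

20

Let x be the number of triangles; then F = 12 + x.
Edge–face incidences: 2E = 5·12 + 3·x = 60 + 3x.
Every vertex has degree 4, so 4V = 2E.
Euler: V − E + F = 2 ⇒ (2E)/4 − E + (12 + x) = 2.
Multiply by 8: 2·(2E) − 4·(2E) + 8·(12 + x) = 16, i.e. 96 + 8x − 2·(60 + 3x) = 16.
Collecting terms: 2x − 24 = 16, so 2x = 40, so x = 20.
Then 2E = 60 + 3·20 = 120, so E = 60, V = 2E/4 = 30, F = 12 + 20 = 32.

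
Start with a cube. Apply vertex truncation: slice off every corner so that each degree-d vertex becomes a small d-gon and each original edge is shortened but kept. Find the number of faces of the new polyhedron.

14

The base solid has V = 8, E = 12, F = 6.
Truncation replaces each original edge-end by a new vertex, so V′ = 2E = 24.
Each original edge survives, and each old vertex of degree d contributes d new edges; summing degrees gives Σd = 2E, so E′ = E + 2E = 3E = 36.
Each original face survives and each original vertex becomes one new face: F′ = F + V = 14.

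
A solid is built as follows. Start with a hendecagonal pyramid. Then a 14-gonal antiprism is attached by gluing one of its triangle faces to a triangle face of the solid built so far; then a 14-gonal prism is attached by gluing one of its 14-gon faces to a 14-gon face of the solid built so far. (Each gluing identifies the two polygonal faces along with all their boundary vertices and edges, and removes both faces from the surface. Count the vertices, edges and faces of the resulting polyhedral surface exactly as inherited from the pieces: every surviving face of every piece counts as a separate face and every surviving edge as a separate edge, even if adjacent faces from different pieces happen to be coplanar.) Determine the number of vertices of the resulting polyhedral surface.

51

A hendecagonal pyramid: V=12, E=22, F=12.
Attach a 14-gonal antiprism (V=28, E=56, F=30) along a 3-gon: merge 3 vertices and 3 edges, delete both glued faces → V=37, E=75, F=40.
Attach a 14-gonal prism (V=28, E=42, F=16) along a 14-gon: merge 14 vertices and 14 edges, delete both glued faces → V=51, E=103, F=54.
Check: V − E + F = 51 − 103 + 54 = 2.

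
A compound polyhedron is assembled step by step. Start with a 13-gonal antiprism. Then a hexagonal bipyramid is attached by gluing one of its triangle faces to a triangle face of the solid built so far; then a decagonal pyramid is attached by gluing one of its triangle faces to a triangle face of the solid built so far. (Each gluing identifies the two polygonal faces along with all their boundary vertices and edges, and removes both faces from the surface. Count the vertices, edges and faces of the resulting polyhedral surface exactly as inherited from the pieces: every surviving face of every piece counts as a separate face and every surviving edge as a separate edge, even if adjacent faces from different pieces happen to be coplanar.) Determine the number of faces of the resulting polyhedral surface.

A 13-gonal antiprism: V=26, E=52, F=28.
Attach a hexagonal bipyramid (V=8, E=18, F=12) along a 3-gon: merge 3 vertices and 3 edges, delete both glued faces → V=31, E=67, F=38.
Attach a decagonal pyramid (V=11, E=20, F=11) along a 3-gon: merge 3 vertices and 3 edges, delete both glued faces → V=39, E=84, F=47.
Check: V − E + F = 39 − 84 + 47 = 2.

47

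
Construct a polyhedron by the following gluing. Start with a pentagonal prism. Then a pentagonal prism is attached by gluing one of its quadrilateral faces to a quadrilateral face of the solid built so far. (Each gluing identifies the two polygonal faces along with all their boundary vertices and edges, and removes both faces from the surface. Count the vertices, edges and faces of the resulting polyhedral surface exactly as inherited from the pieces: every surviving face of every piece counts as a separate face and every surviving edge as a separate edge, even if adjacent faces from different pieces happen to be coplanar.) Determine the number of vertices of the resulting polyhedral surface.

A pentagonal prism: V=10, E=15, F=7.
Attach a pentagonal prism (V=10, E=15, F=7) along a 4-gon: merge 4 vertices and 4 edges, delete both glued faces → V=16, E=26, F=12.
Check: V − E + F = 16 − 26 + 12 = 2.

16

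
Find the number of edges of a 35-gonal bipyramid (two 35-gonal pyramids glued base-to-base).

A bipyramid over an n-gon has 2n triangular faces and n + 2 vertices: V = 35 + 2 = 37, E = 3·35 = 105, F = 2·35 = 70.

105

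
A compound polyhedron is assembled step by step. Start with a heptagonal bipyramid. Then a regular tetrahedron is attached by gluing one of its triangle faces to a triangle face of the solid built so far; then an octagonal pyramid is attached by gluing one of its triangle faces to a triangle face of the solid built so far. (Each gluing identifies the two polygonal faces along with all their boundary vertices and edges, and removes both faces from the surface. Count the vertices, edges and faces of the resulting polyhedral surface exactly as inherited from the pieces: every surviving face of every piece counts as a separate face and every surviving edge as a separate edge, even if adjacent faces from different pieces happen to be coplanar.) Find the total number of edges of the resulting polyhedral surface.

37

A heptagonal bipyramid: V=9, E=21, F=14.
Attach a regular tetrahedron (V=4, E=6, F=4) along a 3-gon: merge 3 vertices and 3 edges, delete both glued faces → V=10, E=24, F=16.
Attach an octagonal pyramid (V=9, E=16, F=9) along a 3-gon: merge 3 vertices and 3 edges, delete both glued faces → V=16, E=37, F=23.
Check: V − E + F = 16 − 37 + 23 = 2.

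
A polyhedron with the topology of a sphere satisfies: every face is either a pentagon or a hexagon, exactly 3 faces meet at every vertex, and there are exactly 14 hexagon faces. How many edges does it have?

72

Let x be the number of pentagons; then F = 14 + x.
Edge–face incidences: 2E = 6·14 + 5·x = 84 + 5x.
Every vertex has degree 3, so 3V = 2E.
Euler: V − E + F = 2 ⇒ (2E)/3 − E + (14 + x) = 2.
Multiply by 6: 2·(2E) − 3·(2E) + 6·(14 + x) = 12, i.e. 84 + 6x − (84 + 5x) = 12.
Collecting terms: x = 12.
Then 2E = 84 + 5·12 = 144, so E = 72, V = 2E/3 = 48, F = 14 + 12 = 26.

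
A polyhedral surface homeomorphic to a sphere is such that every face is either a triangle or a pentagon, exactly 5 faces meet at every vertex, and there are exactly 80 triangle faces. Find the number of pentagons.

12

Let x be the number of pentagons; then F = 80 + x.
Edge–face incidences: 2E = 3·80 + 5·x = 240 + 5x.
Every vertex has degree 5, so 5V = 2E.
Euler: V − E + F = 2 ⇒ (2E)/5 − E + (80 + x) = 2.
Multiply by 10: 2·(2E) − 5·(2E) + 10·(80 + x) = 20, i.e. 800 + 10x − 3·(240 + 5x) = 20.
Collecting terms: −5x + 80 = 20, so −5x = −60, so x = 12.
Then 2E = 240 + 5·12 = 300, so E = 150, V = 2E/5 = 60, F = 80 + 12 = 92.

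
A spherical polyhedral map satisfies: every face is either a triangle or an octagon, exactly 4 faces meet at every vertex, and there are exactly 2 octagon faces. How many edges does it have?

32

Let x be the number of triangles; then F = 2 + x.
Edge–face incidences: 2E = 8·2 + 3·x = 16 + 3x.
Every vertex has degree 4, so 4V = 2E.
Euler: V − E + F = 2 ⇒ (2E)/4 − E + (2 + x) = 2.
Multiply by 8: 2·(2E) − 4·(2E) + 8·(2 + x) = 16, i.e. 16 + 8x − 2·(16 + 3x) = 16.
Collecting terms: 2x − 16 = 16, so 2x = 32, so x = 16.
Then 2E = 16 + 3·16 = 64, so E = 32, V = 2E/4 = 16, F = 2 + 16 = 18.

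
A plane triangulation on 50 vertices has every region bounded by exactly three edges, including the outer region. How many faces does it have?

In a plane triangulation 3F = 2E and V − E + F = 2, so F = 2V − 4 = 2·50 − 4 = 96.

96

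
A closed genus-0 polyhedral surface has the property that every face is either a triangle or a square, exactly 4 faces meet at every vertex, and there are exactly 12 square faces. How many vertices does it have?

18

Let x be the number of triangles; then F = 12 + x.
Edge–face incidences: 2E = 4·12 + 3·x = 48 + 3x.
Every vertex has degree 4, so 4V = 2E.
Euler: V − E + F = 2 ⇒ (2E)/4 − E + (12 + x) = 2.
Multiply by 8: 2·(2E) − 4·(2E) + 8·(12 + x) = 16, i.e. 96 + 8x − 2·(48 + 3x) = 16.
Collecting terms: 2x = 16, so x = 8.
Then 2E = 48 + 3·8 = 72, so E = 36, V = 2E/4 = 18, F = 12 + 8 = 20.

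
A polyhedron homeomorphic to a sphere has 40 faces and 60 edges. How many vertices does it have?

22

Here V − E + F = 2.
V = 2 + E − F = 2 + 60 − 40 = 22.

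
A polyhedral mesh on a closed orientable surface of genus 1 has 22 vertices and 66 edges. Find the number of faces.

For a closed orientable surface of genus 1, χ = 2 − 2·1 = 0.
F = 0 − V + E = 0 − 22 + 66 = 44.

44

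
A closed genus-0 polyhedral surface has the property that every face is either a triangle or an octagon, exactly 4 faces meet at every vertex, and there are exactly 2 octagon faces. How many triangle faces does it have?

16

Let x be the number of triangles; then F = 2 + x.
Edge–face incidences: 2E = 8·2 + 3·x = 16 + 3x.
Every vertex has degree 4, so 4V = 2E.
Euler: V − E + F = 2 ⇒ (2E)/4 − E + (2 + x) = 2.
Multiply by 8: 2·(2E) − 4·(2E) + 8·(2 + x) = 16, i.e. 16 + 8x − 2·(16 + 3x) = 16.
Collecting terms: 2x − 16 = 16, so 2x = 32, so x = 16.
Then 2E = 16 + 3·16 = 64, so E = 32, V = 2E/4 = 16, F = 2 + 16 = 18.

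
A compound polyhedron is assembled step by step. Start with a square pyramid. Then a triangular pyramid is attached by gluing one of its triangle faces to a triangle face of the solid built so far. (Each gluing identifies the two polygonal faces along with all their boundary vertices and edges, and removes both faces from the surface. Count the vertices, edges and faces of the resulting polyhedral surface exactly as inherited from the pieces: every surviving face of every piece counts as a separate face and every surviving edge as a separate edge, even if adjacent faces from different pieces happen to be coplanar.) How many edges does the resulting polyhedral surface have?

11

A square pyramid: V=5, E=8, F=5.
Attach a triangular pyramid (V=4, E=6, F=4) along a 3-gon: merge 3 vertices and 3 edges, delete both glued faces → V=6, E=11, F=7.
Check: V − E + F = 6 − 11 + 7 = 2.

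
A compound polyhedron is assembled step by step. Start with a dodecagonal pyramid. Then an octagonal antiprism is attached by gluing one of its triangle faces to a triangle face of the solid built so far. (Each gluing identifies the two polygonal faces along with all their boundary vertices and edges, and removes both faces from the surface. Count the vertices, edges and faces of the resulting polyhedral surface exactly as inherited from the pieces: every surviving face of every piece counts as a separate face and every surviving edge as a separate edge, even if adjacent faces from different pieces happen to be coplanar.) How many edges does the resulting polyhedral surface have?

53

A dodecagonal pyramid: V=13, E=24, F=13.
Attach an octagonal antiprism (V=16, E=32, F=18) along a 3-gon: merge 3 vertices and 3 edges, delete both glued faces → V=26, E=53, F=29.
Check: V − E + F = 26 − 53 + 29 = 2.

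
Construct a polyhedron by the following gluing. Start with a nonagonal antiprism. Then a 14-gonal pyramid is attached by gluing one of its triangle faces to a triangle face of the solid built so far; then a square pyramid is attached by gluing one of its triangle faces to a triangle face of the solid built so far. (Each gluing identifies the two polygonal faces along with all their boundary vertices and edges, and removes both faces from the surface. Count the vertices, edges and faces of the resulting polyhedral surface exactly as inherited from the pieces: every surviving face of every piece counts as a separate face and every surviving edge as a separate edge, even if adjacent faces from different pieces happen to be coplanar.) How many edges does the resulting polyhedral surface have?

A nonagonal antiprism: V=18, E=36, F=20.
Attach a 14-gonal pyramid (V=15, E=28, F=15) along a 3-gon: merge 3 vertices and 3 edges, delete both glued faces → V=30, E=61, F=33.
Attach a square pyramid (V=5, E=8, F=5) along a 3-gon: merge 3 vertices and 3 edges, delete both glued faces → V=32, E=66, F=36.
Check: V − E + F = 32 − 66 + 36 = 2.

66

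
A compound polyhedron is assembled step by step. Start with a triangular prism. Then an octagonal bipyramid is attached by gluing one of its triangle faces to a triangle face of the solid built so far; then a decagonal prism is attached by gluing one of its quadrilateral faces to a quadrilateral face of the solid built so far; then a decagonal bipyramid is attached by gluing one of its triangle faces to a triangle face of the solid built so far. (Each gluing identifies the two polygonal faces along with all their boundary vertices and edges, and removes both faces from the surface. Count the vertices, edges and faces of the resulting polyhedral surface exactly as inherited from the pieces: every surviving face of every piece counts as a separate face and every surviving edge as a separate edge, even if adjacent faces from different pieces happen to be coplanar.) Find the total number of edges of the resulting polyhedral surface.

83

A triangular prism: V=6, E=9, F=5.
Attach an octagonal bipyramid (V=10, E=24, F=16) along a 3-gon: merge 3 vertices and 3 edges, delete both glued faces → V=13, E=30, F=19.
Attach a decagonal prism (V=20, E=30, F=12) along a 4-gon: merge 4 vertices and 4 edges, delete both glued faces → V=29, E=56, F=29.
Attach a decagonal bipyramid (V=12, E=30, F=20) along a 3-gon: merge 3 vertices and 3 edges, delete both glued faces → V=38, E=83, F=47.
Check: V − E + F = 38 − 83 + 47 = 2.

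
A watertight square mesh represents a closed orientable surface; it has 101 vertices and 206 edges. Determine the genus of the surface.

2

Every face is a square and each edge borders two faces, so 4F = 2·206, giving F = 103.
χ = V − E + F = 101 − 206 + 103 = -2.
For a closed orientable surface χ = 2 − 2g, so g = (2 − (-2))/2 = 2.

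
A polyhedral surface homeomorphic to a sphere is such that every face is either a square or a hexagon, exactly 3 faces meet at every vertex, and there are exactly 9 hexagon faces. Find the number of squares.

Let x be the number of squares; then F = 9 + x.
Edge–face incidences: 2E = 6·9 + 4·x = 54 + 4x.
Every vertex has degree 3, so 3V = 2E.
Euler: V − E + F = 2 ⇒ (2E)/3 − E + (9 + x) = 2.
Multiply by 6: 2·(2E) − 3·(2E) + 6·(9 + x) = 12, i.e. 54 + 6x − (54 + 4x) = 12.
Collecting terms: 2x = 12, so x = 6.
Then 2E = 54 + 4·6 = 78, so E = 39, V = 2E/3 = 26, F = 9 + 6 = 15.

6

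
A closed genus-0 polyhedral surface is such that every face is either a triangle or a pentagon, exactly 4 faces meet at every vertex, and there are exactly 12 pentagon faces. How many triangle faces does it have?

20

Let x be the number of triangles; then F = 12 + x.
Edge–face incidences: 2E = 5·12 + 3·x = 60 + 3x.
Every vertex has degree 4, so 4V = 2E.
Euler: V − E + F = 2 ⇒ (2E)/4 − E + (12 + x) = 2.
Multiply by 8: 2·(2E) − 4·(2E) + 8·(12 + x) = 16, i.e. 96 + 8x − 2·(60 + 3x) = 16.
Collecting terms: 2x − 24 = 16, so 2x = 40, so x = 20.
Then 2E = 60 + 3·20 = 120, so E = 60, V = 2E/4 = 30, F = 12 + 20 = 32.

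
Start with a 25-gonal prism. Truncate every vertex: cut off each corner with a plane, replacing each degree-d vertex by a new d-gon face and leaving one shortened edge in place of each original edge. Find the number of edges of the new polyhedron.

The base solid has V = 50, E = 75, F = 27.
Truncation replaces each original edge-end by a new vertex, so V′ = 2E = 150.
Each original edge survives, and each old vertex of degree d contributes d new edges; summing degrees gives Σd = 2E, so E′ = E + 2E = 3E = 225.
Each original face survives and each original vertex becomes one new face: F′ = F + V = 77.

225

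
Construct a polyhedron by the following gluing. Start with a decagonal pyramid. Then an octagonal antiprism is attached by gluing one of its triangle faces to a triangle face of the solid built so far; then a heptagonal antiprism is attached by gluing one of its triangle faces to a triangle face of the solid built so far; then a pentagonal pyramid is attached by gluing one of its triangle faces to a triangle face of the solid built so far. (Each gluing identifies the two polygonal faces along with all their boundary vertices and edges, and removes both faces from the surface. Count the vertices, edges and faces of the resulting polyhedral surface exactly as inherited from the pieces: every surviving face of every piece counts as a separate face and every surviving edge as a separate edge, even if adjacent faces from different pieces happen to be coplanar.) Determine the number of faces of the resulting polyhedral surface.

45

A decagonal pyramid: V=11, E=20, F=11.
Attach an octagonal antiprism (V=16, E=32, F=18) along a 3-gon: merge 3 vertices and 3 edges, delete both glued faces → V=24, E=49, F=27.
Attach a heptagonal antiprism (V=14, E=28, F=16) along a 3-gon: merge 3 vertices and 3 edges, delete both glued faces → V=35, E=74, F=41.
Attach a pentagonal pyramid (V=6, E=10, F=6) along a 3-gon: merge 3 vertices and 3 edges, delete both glued faces → V=38, E=81, F=45.
Check: V − E + F = 38 − 81 + 45 = 2.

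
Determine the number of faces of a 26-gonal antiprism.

54

An antiprism on an n-gon has two n-gon caps and 2n triangles: V = 2·26 = 52, E = 4·26 = 104, F = 2·26 + 2 = 54.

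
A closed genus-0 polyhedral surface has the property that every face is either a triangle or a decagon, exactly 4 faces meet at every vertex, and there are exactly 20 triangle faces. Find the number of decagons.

2

Let x be the number of decagons; then F = 20 + x.
Edge–face incidences: 2E = 3·20 + 10·x = 60 + 10x.
Every vertex has degree 4, so 4V = 2E.
Euler: V − E + F = 2 ⇒ (2E)/4 − E + (20 + x) = 2.
Multiply by 8: 2·(2E) − 4·(2E) + 8·(20 + x) = 16, i.e. 160 + 8x − 2·(60 + 10x) = 16.
Collecting terms: −12x + 40 = 16, so −12x = −24, so x = 2.
Then 2E = 60 + 10·2 = 80, so E = 40, V = 2E/4 = 20, F = 20 + 2 = 22.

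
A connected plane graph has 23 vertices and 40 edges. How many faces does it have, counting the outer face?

19

Euler's formula for a connected plane graph: V − E + F = 2, so F = 2 − 23 + 40 = 19.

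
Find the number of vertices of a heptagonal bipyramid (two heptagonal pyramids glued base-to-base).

A bipyramid over an n-gon has 2n triangular faces and n + 2 vertices: V = 7 + 2 = 9, E = 3·7 = 21, F = 2·7 = 14.
Check: V − E + F = 9 − 21 + 14 = 2.

9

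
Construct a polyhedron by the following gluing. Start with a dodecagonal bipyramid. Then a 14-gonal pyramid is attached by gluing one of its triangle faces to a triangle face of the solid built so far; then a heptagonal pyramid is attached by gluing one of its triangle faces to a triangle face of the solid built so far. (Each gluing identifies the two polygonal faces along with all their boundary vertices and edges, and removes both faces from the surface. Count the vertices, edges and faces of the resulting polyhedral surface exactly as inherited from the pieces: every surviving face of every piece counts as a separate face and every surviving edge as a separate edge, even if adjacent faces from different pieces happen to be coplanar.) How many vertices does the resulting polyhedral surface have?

31

A dodecagonal bipyramid: V=14, E=36, F=24.
Attach a 14-gonal pyramid (V=15, E=28, F=15) along a 3-gon: merge 3 vertices and 3 edges, delete both glued faces → V=26, E=61, F=37.
Attach a heptagonal pyramid (V=8, E=14, F=8) along a 3-gon: merge 3 vertices and 3 edges, delete both glued faces → V=31, E=72, F=43.
Check: V − E + F = 31 − 72 + 43 = 2.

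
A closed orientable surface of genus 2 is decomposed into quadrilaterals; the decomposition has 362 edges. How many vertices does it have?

χ = 2 − 2·2 = -2, and every face is a square so 4F = 2E.
F = 2E/4 = 181. Then V = -2 + E − F = -2 + 362 − 181 = 179.

179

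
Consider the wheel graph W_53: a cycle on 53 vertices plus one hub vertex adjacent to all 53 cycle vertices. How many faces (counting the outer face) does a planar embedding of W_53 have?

W_53 has V = 53 + 1 = 54 vertices and E = 2·53 = 106 edges.
By Euler's formula F = 2 − V + E = 2 − 54 + 106 = 54.

54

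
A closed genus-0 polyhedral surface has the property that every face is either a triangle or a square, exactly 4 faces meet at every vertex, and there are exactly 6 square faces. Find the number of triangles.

8

Let x be the number of triangles; then F = 6 + x.
Edge–face incidences: 2E = 4·6 + 3·x = 24 + 3x.
Every vertex has degree 4, so 4V = 2E.
Euler: V − E + F = 2 ⇒ (2E)/4 − E + (6 + x) = 2.
Multiply by 8: 2·(2E) − 4·(2E) + 8·(6 + x) = 16, i.e. 48 + 8x − 2·(24 + 3x) = 16.
Collecting terms: 2x = 16, so x = 8.
Then 2E = 24 + 3·8 = 48, so E = 24, V = 2E/4 = 12, F = 6 + 8 = 14.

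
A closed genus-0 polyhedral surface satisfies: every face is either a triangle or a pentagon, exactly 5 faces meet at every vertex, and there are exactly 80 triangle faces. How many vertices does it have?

60

Let x be the number of pentagons; then F = 80 + x.
Edge–face incidences: 2E = 3·80 + 5·x = 240 + 5x.
Every vertex has degree 5, so 5V = 2E.
Euler: V − E + F = 2 ⇒ (2E)/5 − E + (80 + x) = 2.
Multiply by 10: 2·(2E) − 5·(2E) + 10·(80 + x) = 20, i.e. 800 + 10x − 3·(240 + 5x) = 20.
Collecting terms: −5x + 80 = 20, so −5x = −60, so x = 12.
Then 2E = 240 + 5·12 = 300, so E = 150, V = 2E/5 = 60, F = 80 + 12 = 92.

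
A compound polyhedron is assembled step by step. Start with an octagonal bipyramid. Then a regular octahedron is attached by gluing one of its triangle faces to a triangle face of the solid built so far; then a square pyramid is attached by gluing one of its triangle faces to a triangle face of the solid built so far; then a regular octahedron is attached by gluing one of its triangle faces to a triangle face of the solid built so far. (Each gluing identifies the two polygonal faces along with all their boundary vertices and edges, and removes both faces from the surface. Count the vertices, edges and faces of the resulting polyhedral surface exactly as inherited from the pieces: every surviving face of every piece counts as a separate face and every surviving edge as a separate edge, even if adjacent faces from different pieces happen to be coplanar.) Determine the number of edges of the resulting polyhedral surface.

An octagonal bipyramid: V=10, E=24, F=16.
Attach a regular octahedron (V=6, E=12, F=8) along a 3-gon: merge 3 vertices and 3 edges, delete both glued faces → V=13, E=33, F=22.
Attach a square pyramid (V=5, E=8, F=5) along a 3-gon: merge 3 vertices and 3 edges, delete both glued faces → V=15, E=38, F=25.
Attach a regular octahedron (V=6, E=12, F=8) along a 3-gon: merge 3 vertices and 3 edges, delete both glued faces → V=18, E=47, F=31.
Check: V − E + F = 18 − 47 + 31 = 2.

47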